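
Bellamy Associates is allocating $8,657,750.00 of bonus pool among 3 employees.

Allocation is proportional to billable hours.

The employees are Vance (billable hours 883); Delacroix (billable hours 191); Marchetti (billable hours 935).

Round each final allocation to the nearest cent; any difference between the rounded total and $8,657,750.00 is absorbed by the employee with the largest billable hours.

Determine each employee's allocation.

Vance: $3,805,272.90; Delacroix: $823,111.12; Marchetti: $4,029,365.98

Sum of billable hours: 883 + 191 + 935 = 2,009.
Unrounded shares: Vance 3,805,272.8970; Delacroix 823,111.1249; Marchetti 4,029,365.9781.
Rounded to nearest cent: Vance $3,805,272.90; Delacroix $823,111.12; Marchetti $4,029,365.98. Sum = $8,657,750.00.
No rounding difference to absorb.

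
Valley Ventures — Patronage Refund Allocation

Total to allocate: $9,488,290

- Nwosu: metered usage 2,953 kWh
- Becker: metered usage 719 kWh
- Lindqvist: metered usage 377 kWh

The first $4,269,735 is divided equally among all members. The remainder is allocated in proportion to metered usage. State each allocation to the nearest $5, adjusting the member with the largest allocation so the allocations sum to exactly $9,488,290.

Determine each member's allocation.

Equal tier: $4,269,735 ÷ 3 = $1,423,245 apiece.
Remainder $5,218,555 by metered usage (total 4,049): Nwosu 3,805,975.03 → $3,805,975; Becker 926,683.39 → $926,685; Lindqvist 485,896.58 → $485,895.
Totals: Nwosu $1,423,245 + $3,805,975 = $5,229,220; Becker $1,423,245 + $926,685 = $2,349,930; Lindqvist $1,423,245 + $485,895 = $1,909,140.

Nwosu: $5,229,220 · Becker: $2,349,930 · Lindqvist: $1,909,140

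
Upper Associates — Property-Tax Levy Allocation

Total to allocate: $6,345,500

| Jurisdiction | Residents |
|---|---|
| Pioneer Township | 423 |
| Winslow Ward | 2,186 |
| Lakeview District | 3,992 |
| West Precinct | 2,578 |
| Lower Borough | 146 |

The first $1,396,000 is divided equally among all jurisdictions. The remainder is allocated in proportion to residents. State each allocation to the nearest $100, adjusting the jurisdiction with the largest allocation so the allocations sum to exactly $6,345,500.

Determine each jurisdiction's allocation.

Pioneer Township: $503,700 · Winslow Ward: $1,439,500 · Lakeview District: $2,398,100 · West Precinct: $1,647,500 · Lower Borough: $356,700

Equal tier: $1,396,000 ÷ 5 = $279,200 apiece.
Remainder $4,949,500 by residents (total 9,325): Pioneer Township 224,518.87 → $224,500; Winslow Ward 1,160,279.57 → $1,160,300; Lakeview District 2,118,863.70 → $2,118,900; West Precinct 1,368,344.34 → $1,368,300; Lower Borough 77,493.51 → $77,500.
Totals: Pioneer Township $279,200 + $224,500 = $503,700; Winslow Ward $279,200 + $1,160,300 = $1,439,500; Lakeview District $279,200 + $2,118,900 = $2,398,100; West Precinct $279,200 + $1,368,300 = $1,647,500; Lower Borough $279,200 + $77,500 = $356,700.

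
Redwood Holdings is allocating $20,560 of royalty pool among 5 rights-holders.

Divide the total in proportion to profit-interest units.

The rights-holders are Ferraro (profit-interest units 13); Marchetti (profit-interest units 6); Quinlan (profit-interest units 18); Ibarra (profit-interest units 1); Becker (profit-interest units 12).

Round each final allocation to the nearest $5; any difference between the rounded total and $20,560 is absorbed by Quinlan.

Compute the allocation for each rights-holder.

Ferraro: $5,345 | Marchetti: $2,465 | Quinlan: $7,405 | Ibarra: $410 | Becker: $4,935

Sum of profit-interest units: 50.
Unrounded shares: Ferraro 13/50 × $20,560 = 5,345.60; Marchetti 6/50 × $20,560 = 2,467.20; Quinlan 18/50 × $20,560 = 7,401.60; Ibarra 1/50 × $20,560 = 411.20; Becker 12/50 × $20,560 = 4,934.40.
After rounding ($5): Ferraro $5,345; Marchetti $2,465; Quinlan $7,400; Ibarra $410; Becker $4,935. Sum = $20,555.
Difference $20,560 − $20,555 = +$5 applied to Quinlan: Quinlan becomes $7,405.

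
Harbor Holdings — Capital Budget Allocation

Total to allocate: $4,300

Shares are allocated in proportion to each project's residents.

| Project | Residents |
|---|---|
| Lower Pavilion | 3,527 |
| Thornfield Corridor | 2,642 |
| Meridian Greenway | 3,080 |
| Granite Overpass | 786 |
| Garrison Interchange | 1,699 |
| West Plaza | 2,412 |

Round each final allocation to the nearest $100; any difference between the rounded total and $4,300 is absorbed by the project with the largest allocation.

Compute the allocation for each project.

Sum of residents: 14,146.
Raw shares: Lower Pavilion 3,527/14,146 × $4,300 = 1,072.11; Thornfield Corridor 2,642/14,146 × $4,300 = 803.10; Meridian Greenway 3,080/14,146 × $4,300 = 936.24; Granite Overpass 786/14,146 × $4,300 = 238.92; Garrison Interchange 1,699/14,146 × $4,300 = 516.45; West Plaza 2,412/14,146 × $4,300 = 733.18.
After rounding ($100): Lower Pavilion $1,100; Thornfield Corridor $800; Meridian Greenway $900; Granite Overpass $200; Garrison Interchange $500; West Plaza $700. Sum = $4,200.
Difference $4,300 − $4,200 = +$100 applied to largest allocation (Lower Pavilion): Lower Pavilion becomes $1,200.

Lower Pavilion: $1,200 | Thornfield Corridor: $800 | Meridian Greenway: $900 | Granite Overpass: $200 | Garrison Interchange: $500 | West Plaza: $700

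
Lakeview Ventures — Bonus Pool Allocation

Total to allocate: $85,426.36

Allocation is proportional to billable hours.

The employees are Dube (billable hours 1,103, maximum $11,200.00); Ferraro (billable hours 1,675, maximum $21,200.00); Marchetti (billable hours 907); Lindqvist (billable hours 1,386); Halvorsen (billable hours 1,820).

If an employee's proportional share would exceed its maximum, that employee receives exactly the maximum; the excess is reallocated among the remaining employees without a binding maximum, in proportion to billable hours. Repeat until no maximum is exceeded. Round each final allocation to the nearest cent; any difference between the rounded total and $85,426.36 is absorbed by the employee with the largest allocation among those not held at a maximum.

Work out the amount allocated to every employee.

Dube: $11,200.00 · Ferraro: $21,200.00 · Marchetti: $11,693.39 · Lindqvist: $17,868.84 · Halvorsen: $23,464.13

Combined billable hours = 6,891.
Unconstrained shares: Dube 13,673.6722; Ferraro 20,764.6427; Marchetti 11,243.8991; Lindqvist 17,181.9671; Halvorsen 22,562.1790.
Held at cap: Dube ($11,200.00); balance $74,226.36 reallocated over remaining billable hours 5,788.
Held at cap: Ferraro ($21,200.00); balance $53,026.36 reallocated over remaining billable hours 4,113.
Redistributed shares: Marchetti 11,693.3889 → $11,693.39; Lindqvist 17,868.8390 → $17,868.84; Halvorsen 23,464.1321 → $23,464.13.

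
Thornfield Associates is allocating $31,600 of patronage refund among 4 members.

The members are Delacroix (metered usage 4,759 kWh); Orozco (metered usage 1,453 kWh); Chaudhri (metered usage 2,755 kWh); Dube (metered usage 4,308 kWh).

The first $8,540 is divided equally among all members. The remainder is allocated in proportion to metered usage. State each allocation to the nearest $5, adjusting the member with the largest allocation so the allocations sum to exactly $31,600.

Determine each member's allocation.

First tranche $8,540 split equally: $2,135 each.
Remainder $23,060 by metered usage (total 13,275): Delacroix 8,266.86 → $8,265; Orozco 2,524.01 → $2,525; Chaudhri 4,785.71 → $4,785; Dube 7,483.43 → $7,485.
Totals: Delacroix $2,135 + $8,265 = $10,400; Orozco $2,135 + $2,525 = $4,660; Chaudhri $2,135 + $4,785 = $6,920; Dube $2,135 + $7,485 = $9,620.

Delacroix: $10,400; Orozco: $4,660; Chaudhri: $6,920; Dube: $9,620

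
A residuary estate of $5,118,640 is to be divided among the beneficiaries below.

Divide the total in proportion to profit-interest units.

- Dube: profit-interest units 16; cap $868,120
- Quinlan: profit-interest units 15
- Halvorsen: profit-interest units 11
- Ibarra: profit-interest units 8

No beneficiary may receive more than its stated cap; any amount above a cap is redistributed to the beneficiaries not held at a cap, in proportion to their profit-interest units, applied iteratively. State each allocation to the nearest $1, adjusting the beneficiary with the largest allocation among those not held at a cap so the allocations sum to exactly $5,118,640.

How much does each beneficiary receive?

Dube: $868,120; Quinlan: $1,875,230; Halvorsen: $1,375,168; Ibarra: $1,000,122

Profit-interest units total: 50.
Proportional shares (ignoring caps): Dube 1,637,964.80; Quinlan 1,535,592.00; Halvorsen 1,126,100.80; Ibarra 818,982.40.
Held at cap: Dube ($868,120); remaining pool $4,250,520 reallocated over remaining profit-interest units 34.
Redistributed shares: Quinlan 1,875,229.41 → $1,875,229; Halvorsen 1,375,168.24 → $1,375,168; Ibarra 1,000,122.35 → $1,000,122.
Rounding difference +$1 applied to Quinlan → $1,875,230.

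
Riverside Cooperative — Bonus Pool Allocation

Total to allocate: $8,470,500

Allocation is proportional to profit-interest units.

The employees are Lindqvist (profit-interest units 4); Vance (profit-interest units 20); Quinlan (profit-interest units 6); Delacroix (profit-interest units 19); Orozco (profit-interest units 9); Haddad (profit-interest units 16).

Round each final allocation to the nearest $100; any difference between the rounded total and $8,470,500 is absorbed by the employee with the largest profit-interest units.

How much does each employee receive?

Profit-interest units total: 74.
Proportional shares: Lindqvist 4/74 × $8,470,500 = 457,864.86; Vance 20/74 × $8,470,500 = 2,289,324.32; Quinlan 6/74 × $8,470,500 = 686,797.30; Delacroix 19/74 × $8,470,500 = 2,174,858.11; Orozco 9/74 × $8,470,500 = 1,030,195.95; Haddad 16/74 × $8,470,500 = 1,831,459.46.
Rounded to nearest $100: Lindqvist $457,900; Vance $2,289,300; Quinlan $686,800; Delacroix $2,174,900; Orozco $1,030,200; Haddad $1,831,500. Sum = $8,470,600.
Difference $8,470,500 − $8,470,600 = −$100 applied to largest profit-interest units (Vance): Vance becomes $2,289,200.

Lindqvist: $457,900 | Vance: $2,289,200 | Quinlan: $686,800 | Delacroix: $2,174,900 | Orozco: $1,030,200 | Haddad: $1,831,500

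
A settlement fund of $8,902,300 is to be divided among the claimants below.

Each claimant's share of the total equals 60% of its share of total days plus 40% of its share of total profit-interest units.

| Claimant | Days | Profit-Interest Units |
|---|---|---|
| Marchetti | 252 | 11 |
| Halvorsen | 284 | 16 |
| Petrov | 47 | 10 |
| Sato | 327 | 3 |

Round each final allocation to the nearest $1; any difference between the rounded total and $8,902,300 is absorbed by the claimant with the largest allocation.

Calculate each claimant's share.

Days total 910; profit-interest units total 40.
Composite weights (60% days + 40% profit-interest units): Marchetti 0.2762; Halvorsen 0.3473; Petrov 0.1310; Sato 0.2456.
Proportional shares: Marchetti 2,458,404.38; Halvorsen 3,091,348.13; Petrov 1,166,103.47; Sato 2,186,444.01.
Rounded to nearest $1: Marchetti $2,458,404; Halvorsen $3,091,348; Petrov $1,166,103; Sato $2,186,444. Sum = $8,902,299.
Difference $8,902,300 − $8,902,299 = +$1 applied to largest allocation (Halvorsen): Halvorsen becomes $3,091,349.

Marchetti: $2,458,404; Halvorsen: $3,091,349; Petrov: $1,166,103; Sato: $2,186,444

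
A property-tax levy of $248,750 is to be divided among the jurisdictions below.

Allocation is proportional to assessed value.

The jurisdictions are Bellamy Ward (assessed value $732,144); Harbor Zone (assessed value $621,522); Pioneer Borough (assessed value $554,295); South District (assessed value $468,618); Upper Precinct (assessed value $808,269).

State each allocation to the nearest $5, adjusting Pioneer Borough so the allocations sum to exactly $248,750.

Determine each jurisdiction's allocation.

Bellamy Ward: $57,185 | Harbor Zone: $48,545 | Pioneer Borough: $43,290 | South District: $36,600 | Upper Precinct: $63,130

Total assessed value = 3,184,848.
Proportional shares: Bellamy Ward 732,144/3,184,848 × $248,750 = 57,183.52; Harbor Zone 621,522/3,184,848 × $248,750 = 48,543.48; Pioneer Borough 554,295/3,184,848 × $248,750 = 43,292.77; South District 468,618/3,184,848 × $248,750 = 36,601.03; Upper Precinct 808,269/3,184,848 × $248,750 = 63,129.20.
At nearest $5: Bellamy Ward $57,185; Harbor Zone $48,545; Pioneer Borough $43,295; South District $36,600; Upper Precinct $63,130. Sum = $248,755.
Difference $248,750 − $248,755 = −$5 applied to Pioneer Borough: Pioneer Borough becomes $43,290.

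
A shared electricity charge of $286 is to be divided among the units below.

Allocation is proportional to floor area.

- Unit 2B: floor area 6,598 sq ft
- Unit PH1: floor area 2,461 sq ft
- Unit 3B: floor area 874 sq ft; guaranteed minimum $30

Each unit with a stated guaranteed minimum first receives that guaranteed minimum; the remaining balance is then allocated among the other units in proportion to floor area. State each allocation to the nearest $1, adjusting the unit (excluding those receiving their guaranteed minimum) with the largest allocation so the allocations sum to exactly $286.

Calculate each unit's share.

Unit 2B: $186 · Unit PH1: $70 · Unit 3B: $30

Guaranteed amounts: Unit 3B $30. Balance $256.
Balance split over remaining floor area 9,059: Unit 2B 186.45 → $186; Unit PH1 69.55 → $70.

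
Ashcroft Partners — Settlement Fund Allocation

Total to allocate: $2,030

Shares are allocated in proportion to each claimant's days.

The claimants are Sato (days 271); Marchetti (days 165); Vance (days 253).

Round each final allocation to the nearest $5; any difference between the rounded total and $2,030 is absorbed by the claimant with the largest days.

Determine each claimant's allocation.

Sato: $800 | Marchetti: $485 | Vance: $745

Days total: 271 + 165 + 253 = 689.
Raw shares: Sato 798.45; Marchetti 486.14; Vance 745.41.
Rounded to nearest $5: Sato $800; Marchetti $485; Vance $745. Sum = $2,030.
Rounded total matches; no reconciliation needed.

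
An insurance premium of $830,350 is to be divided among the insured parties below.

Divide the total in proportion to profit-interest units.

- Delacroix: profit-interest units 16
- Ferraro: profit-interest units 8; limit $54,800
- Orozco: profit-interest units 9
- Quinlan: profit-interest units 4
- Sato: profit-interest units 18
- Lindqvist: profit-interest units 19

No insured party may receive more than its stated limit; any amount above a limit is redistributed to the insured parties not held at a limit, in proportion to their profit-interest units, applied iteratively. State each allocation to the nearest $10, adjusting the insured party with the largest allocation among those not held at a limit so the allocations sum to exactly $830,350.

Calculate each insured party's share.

Profit-interest units total: 74.
Unconstrained shares: Delacroix 179,535.14; Ferraro 89,767.57; Orozco 100,988.51; Quinlan 44,883.78; Sato 201,977.03; Lindqvist 213,197.97.
Held at cap: Ferraro ($54,800); residual $775,550 reallocated over remaining profit-interest units 66.
Shares after redistribution: Delacroix 188,012.12 → $188,010; Orozco 105,756.82 → $105,760; Quinlan 47,003.03 → $47,000; Sato 211,513.64 → $211,510; Lindqvist 223,264.39 → $223,260.
Rounding difference +$10 applied to Lindqvist → $223,270.

Delacroix: $188,010; Ferraro: $54,800; Orozco: $105,760; Quinlan: $47,000; Sato: $211,510; Lindqvist: $223,270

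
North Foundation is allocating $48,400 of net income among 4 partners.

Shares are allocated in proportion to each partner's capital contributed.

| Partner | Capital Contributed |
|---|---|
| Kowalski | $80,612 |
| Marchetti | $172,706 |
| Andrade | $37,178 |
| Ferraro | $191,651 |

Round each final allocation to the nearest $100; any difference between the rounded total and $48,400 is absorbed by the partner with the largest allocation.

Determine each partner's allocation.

Kowalski: $8,100; Marchetti: $17,300; Andrade: $3,700; Ferraro: $19,300

Total capital contributed = 482,147.
Pro-rata amounts: Kowalski 80,612/482,147 × $48,400 = 8,092.18; Marchetti 172,706/482,147 × $48,400 = 17,336.97; Andrade 37,178/482,147 × $48,400 = 3,732.09; Ferraro 191,651/482,147 × $48,400 = 19,238.76.
Rounded to nearest $100: Kowalski $8,100; Marchetti $17,300; Andrade $3,700; Ferraro $19,200. Sum = $48,300.
Difference $48,400 − $48,300 = +$100 applied to largest allocation (Ferraro): Ferraro becomes $19,300.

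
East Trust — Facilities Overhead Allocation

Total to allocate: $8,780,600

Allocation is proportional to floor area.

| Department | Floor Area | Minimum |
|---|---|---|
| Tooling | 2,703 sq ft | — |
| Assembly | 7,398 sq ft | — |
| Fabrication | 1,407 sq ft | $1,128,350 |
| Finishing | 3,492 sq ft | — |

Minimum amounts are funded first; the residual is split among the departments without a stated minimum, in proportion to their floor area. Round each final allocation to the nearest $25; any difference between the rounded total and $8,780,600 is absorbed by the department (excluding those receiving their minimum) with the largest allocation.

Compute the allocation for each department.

Tooling: $1,521,675 · Assembly: $4,164,725 · Fabrication: $1,128,350 · Finishing: $1,965,850

Guaranteed amounts: Fabrication $1,128,350. Remaining pool $7,652,250.
Remaining pool split over remaining floor area 13,593: Tooling 1,521,667.90 → $1,521,675; Assembly 4,164,742.55 → $4,164,750; Finishing 1,965,839.55 → $1,965,850.
Rounding difference −$25 applied to Assembly → $4,164,725.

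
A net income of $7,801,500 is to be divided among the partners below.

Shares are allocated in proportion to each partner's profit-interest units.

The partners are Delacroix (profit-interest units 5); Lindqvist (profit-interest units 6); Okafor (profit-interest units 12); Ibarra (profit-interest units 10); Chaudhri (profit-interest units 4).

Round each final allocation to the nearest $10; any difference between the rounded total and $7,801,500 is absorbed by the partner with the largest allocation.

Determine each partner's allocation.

Combined profit-interest units = 37.
Pro-rata amounts: Delacroix 5/37 × $7,801,500 = 1,054,256.76; Lindqvist 6/37 × $7,801,500 = 1,265,108.11; Okafor 12/37 × $7,801,500 = 2,530,216.22; Ibarra 10/37 × $7,801,500 = 2,108,513.51; Chaudhri 4/37 × $7,801,500 = 843,405.41.
At nearest $10: Delacroix $1,054,260; Lindqvist $1,265,110; Okafor $2,530,220; Ibarra $2,108,510; Chaudhri $843,410. Sum = $7,801,510.
Difference $7,801,500 − $7,801,510 = −$10 applied to largest allocation (Okafor): Okafor becomes $2,530,210.

Delacroix: $1,054,260 · Lindqvist: $1,265,110 · Okafor: $2,530,210 · Ibarra: $2,108,510 · Chaudhri: $843,410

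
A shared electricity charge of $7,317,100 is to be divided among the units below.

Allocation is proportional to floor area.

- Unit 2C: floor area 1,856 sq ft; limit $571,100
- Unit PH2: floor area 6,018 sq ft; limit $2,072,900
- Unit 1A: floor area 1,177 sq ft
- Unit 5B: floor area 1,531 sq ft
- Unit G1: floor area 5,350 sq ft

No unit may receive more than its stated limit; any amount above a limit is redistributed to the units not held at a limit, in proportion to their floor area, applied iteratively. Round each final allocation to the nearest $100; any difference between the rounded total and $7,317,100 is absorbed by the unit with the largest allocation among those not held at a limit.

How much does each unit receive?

Sum of floor area: 15,932.
Unconstrained shares: Unit 2C 852,406.33; Unit PH2 2,763,890.77; Unit 1A 540,561.56; Unit 5B 703,143.37; Unit G1 2,457,097.98.
Held at cap: Unit 2C ($571,100), Unit PH2 ($2,072,900); remaining pool $4,673,100 reallocated over remaining floor area 8,058.
Remaining shares: Unit 1A 682,581.12 → $682,600; Unit 5B 887,877.40 → $887,900; Unit G1 3,102,641.47 → $3,102,600.

Unit 2C: $571,100 · Unit PH2: $2,072,900 · Unit 1A: $682,600 · Unit 5B: $887,900 · Unit G1: $3,102,600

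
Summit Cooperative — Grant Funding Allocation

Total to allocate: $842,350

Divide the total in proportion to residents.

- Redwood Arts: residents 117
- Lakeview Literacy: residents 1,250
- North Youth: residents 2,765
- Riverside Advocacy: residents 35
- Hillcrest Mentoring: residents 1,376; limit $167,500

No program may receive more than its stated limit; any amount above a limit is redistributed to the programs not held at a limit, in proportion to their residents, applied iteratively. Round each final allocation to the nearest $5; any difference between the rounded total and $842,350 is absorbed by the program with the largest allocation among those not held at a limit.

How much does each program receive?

Redwood Arts: $18,950; Lakeview Literacy: $202,440; North Youth: $447,790; Riverside Advocacy: $5,670; Hillcrest Mentoring: $167,500

Residents total: 5,543.
Pro-rata shares before constraints: Redwood Arts 17,780.07; Lakeview Literacy 189,958.06; North Youth 420,187.22; Riverside Advocacy 5,318.83; Hillcrest Mentoring 209,105.83.
Cap binds for Hillcrest Mentoring ($167,500); remaining pool $674,850 reallocated over remaining residents 4,167.
Remaining shares: Redwood Arts 18,948.27 → $18,950; Lakeview Literacy 202,438.80 → $202,440; North Youth 447,794.64 → $447,795; Riverside Advocacy 5,668.29 → $5,670.
Rounding difference −$5 applied to North Youth → $447,790.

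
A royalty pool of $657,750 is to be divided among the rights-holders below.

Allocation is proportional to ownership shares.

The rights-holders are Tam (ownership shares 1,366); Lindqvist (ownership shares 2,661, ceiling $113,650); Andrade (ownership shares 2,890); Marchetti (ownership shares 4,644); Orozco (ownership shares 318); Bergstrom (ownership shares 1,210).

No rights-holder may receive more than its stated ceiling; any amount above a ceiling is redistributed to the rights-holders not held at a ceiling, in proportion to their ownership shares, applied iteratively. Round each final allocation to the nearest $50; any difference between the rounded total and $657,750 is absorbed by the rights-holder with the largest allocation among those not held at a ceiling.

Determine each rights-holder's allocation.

Tam: $71,250; Lindqvist: $113,650; Andrade: $150,800; Marchetti: $242,300; Orozco: $16,600; Bergstrom: $63,150

Combined ownership shares = 13,089.
Pro-rata shares before constraints: Tam 68,644.40; Lindqvist 133,720.89; Andrade 145,228.63; Marchetti 233,370.85; Orozco 15,980.17; Bergstrom 60,805.07.
Cap binds for Lindqvist ($113,650); remaining pool $544,100 reallocated over remaining ownership shares 10,428.
Redistributed shares: Tam 71,273.55 → $71,250; Andrade 150,791.04 → $150,800; Marchetti 242,309.21 → $242,300; Orozco 16,592.23 → $16,600; Bergstrom 63,133.97 → $63,150.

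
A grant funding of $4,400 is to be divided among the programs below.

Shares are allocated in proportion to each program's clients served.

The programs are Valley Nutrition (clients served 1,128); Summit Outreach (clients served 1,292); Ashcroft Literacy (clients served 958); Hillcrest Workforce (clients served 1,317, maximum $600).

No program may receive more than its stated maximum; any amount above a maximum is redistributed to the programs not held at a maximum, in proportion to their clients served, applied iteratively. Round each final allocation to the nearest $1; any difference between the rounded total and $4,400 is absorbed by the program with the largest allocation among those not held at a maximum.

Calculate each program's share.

Valley Nutrition: $1,269 | Summit Outreach: $1,453 | Ashcroft Literacy: $1,078 | Hillcrest Workforce: $600

Combined clients served = 4,695.
Pro-rata shares before constraints: Valley Nutrition 1,057.12; Summit Outreach 1,210.82; Ashcroft Literacy 897.81; Hillcrest Workforce 1,234.25.
Held at cap: Hillcrest Workforce ($600); balance $3,800 reallocated over remaining clients served 3,378.
Remaining shares: Valley Nutrition 1,268.92 → $1,269; Summit Outreach 1,453.40 → $1,453; Ashcroft Literacy 1,077.68 → $1,078.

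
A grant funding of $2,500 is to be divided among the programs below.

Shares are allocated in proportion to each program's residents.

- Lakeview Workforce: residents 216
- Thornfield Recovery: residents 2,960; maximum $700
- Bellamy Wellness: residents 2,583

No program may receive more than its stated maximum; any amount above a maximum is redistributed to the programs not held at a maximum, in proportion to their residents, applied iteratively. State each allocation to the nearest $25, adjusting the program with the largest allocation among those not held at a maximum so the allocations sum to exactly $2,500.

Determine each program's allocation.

Lakeview Workforce: $150 | Thornfield Recovery: $700 | Bellamy Wellness: $1,650

Sum of residents: 5,759.
Proportional shares (ignoring caps): Lakeview Workforce 93.77; Thornfield Recovery 1,284.95; Bellamy Wellness 1,121.29.
Capped: Thornfield Recovery ($700); remaining pool $1,800 reallocated over remaining residents 2,799.
Shares after redistribution: Lakeview Workforce 138.91 → $150; Bellamy Wellness 1,661.09 → $1,650.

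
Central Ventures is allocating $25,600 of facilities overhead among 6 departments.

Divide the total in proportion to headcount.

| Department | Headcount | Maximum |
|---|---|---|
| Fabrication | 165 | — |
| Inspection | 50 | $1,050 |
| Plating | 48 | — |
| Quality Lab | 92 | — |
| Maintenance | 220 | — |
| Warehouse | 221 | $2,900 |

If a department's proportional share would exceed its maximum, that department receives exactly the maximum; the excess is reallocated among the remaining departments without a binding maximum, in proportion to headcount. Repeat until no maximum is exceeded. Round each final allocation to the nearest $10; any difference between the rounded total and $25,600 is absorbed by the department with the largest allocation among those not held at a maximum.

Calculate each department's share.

Total headcount = 796.
Pro-rata shares before constraints: Fabrication 5,306.53; Inspection 1,608.04; Plating 1,543.72; Quality Lab 2,958.79; Maintenance 7,075.38; Warehouse 7,107.54.
Capped: Inspection ($1,050), Warehouse ($2,900); remaining pool $21,650 reallocated over remaining headcount 525.
Remaining shares: Fabrication 6,804.29 → $6,800; Plating 1,979.43 → $1,980; Quality Lab 3,793.90 → $3,790; Maintenance 9,072.38 → $9,070.
Rounding difference +$10 applied to Maintenance → $9,080.

Fabrication: $6,800 | Inspection: $1,050 | Plating: $1,980 | Quality Lab: $3,790 | Maintenance: $9,080 | Warehouse: $2,900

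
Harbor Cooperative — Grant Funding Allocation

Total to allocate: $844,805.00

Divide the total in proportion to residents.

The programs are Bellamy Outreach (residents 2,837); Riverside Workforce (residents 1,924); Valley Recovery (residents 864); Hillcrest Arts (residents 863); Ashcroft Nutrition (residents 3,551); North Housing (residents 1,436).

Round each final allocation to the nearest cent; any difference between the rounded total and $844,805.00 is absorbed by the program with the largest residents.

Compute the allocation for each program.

Sum of residents: 2,837 + 1,924 + 864 + 863 + 3,551 + 1,436 = 11,475.
Raw shares: Bellamy Outreach 208,863.7721; Riverside Workforce 141,647.4789; Valley Recovery 63,608.8471; Hillcrest Arts 63,535.2257; Ashcroft Nutrition 261,429.4166; North Housing 105,720.2597.
Rounded to nearest cent: Bellamy Outreach $208,863.77; Riverside Workforce $141,647.48; Valley Recovery $63,608.85; Hillcrest Arts $63,535.23; Ashcroft Nutrition $261,429.42; North Housing $105,720.26. Sum = $844,805.01.
Difference $844,805.00 − $844,805.01 = −$0.01 applied to largest residents (Ashcroft Nutrition): Ashcroft Nutrition becomes $261,429.41.

Bellamy Outreach: $208,863.77 | Riverside Workforce: $141,647.48 | Valley Recovery: $63,608.85 | Hillcrest Arts: $63,535.23 | Ashcroft Nutrition: $261,429.41 | North Housing: $105,720.26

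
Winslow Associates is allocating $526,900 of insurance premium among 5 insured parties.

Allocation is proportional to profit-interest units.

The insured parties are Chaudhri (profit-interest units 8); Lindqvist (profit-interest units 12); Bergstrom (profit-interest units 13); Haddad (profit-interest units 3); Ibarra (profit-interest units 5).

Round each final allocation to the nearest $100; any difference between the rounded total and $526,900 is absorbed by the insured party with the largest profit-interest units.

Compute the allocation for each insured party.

Chaudhri: $102,800; Lindqvist: $154,200; Bergstrom: $167,000; Haddad: $38,600; Ibarra: $64,300

Combined profit-interest units = 41.
Raw shares: Chaudhri 8/41 × $526,900 = 102,809.76; Lindqvist 12/41 × $526,900 = 154,214.63; Bergstrom 13/41 × $526,900 = 167,065.85; Haddad 3/41 × $526,900 = 38,553.66; Ibarra 5/41 × $526,900 = 64,256.10.
Rounded to nearest $100: Chaudhri $102,800; Lindqvist $154,200; Bergstrom $167,100; Haddad $38,600; Ibarra $64,300. Sum = $527,000.
Difference $526,900 − $527,000 = −$100 applied to largest profit-interest units (Bergstrom): Bergstrom becomes $167,000.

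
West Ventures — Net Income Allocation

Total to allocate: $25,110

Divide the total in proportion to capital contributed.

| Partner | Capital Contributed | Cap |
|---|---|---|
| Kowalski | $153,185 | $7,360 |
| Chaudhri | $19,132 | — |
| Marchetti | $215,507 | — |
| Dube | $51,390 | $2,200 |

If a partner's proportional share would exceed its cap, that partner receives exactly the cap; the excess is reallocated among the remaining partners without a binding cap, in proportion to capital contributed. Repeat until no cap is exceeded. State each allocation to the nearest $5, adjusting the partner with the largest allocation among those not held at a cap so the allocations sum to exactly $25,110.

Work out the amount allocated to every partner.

Total capital contributed = 439,214.
Pro-rata shares before constraints: Kowalski 8,757.63; Chaudhri 1,093.78; Marchetti 12,320.60; Dube 2,937.98.
Cap binds for Kowalski ($7,360), Dube ($2,200); balance $15,550 reallocated over remaining capital contributed 234,639.
Shares after redistribution: Chaudhri 1,267.92 → $1,270; Marchetti 14,282.08 → $14,280.

Kowalski: $7,360; Chaudhri: $1,270; Marchetti: $14,280; Dube: $2,200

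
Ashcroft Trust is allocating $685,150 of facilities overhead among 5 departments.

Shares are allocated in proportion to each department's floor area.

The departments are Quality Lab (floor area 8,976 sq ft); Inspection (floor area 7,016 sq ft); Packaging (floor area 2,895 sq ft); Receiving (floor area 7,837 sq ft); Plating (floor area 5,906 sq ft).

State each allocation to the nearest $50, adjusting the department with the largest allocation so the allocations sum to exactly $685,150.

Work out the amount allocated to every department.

Quality Lab: $188,500; Inspection: $147,300; Packaging: $60,800; Receiving: $164,550; Plating: $124,000

Total floor area = 32,630.
Pro-rata amounts: Quality Lab 8,976/32,630 × $685,150 = 188,473.99; Inspection 7,016/32,630 × $685,150 = 147,318.80; Packaging 2,895/32,630 × $685,150 = 60,787.90; Receiving 7,837/32,630 × $685,150 = 164,557.79; Plating 5,906/32,630 × $685,150 = 124,011.52.
Rounded to nearest $50: Quality Lab $188,450; Inspection $147,300; Packaging $60,800; Receiving $164,550; Plating $124,000. Sum = $685,100.
Difference $685,150 − $685,100 = +$50 applied to largest allocation (Quality Lab): Quality Lab becomes $188,500.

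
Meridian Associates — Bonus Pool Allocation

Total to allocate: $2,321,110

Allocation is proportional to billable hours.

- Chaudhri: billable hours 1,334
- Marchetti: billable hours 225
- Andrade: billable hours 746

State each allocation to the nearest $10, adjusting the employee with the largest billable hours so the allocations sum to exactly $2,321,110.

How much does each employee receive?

Combined billable hours = 1,334 + 225 + 746 = 2,305.
Pro-rata amounts: Chaudhri 1,343,323.53; Marchetti 226,572.56; Andrade 751,213.91.
Rounded to nearest $10: Chaudhri $1,343,320; Marchetti $226,570; Andrade $751,210. Sum = $2,321,100.
Difference $2,321,110 − $2,321,100 = +$10 applied to largest billable hours (Chaudhri): Chaudhri becomes $1,343,330.

Chaudhri: $1,343,330 | Marchetti: $226,570 | Andrade: $751,210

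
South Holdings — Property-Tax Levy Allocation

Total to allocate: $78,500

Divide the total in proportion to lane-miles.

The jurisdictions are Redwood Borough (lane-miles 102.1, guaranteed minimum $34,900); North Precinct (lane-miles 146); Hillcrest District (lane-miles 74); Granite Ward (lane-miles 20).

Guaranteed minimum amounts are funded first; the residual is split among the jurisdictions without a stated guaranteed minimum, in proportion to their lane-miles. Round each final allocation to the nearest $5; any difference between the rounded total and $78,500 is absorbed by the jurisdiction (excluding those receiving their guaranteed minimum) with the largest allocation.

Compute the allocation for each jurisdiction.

Guaranteed amounts: Redwood Borough $34,900. Balance $43,600.
Balance split over remaining lane-miles 240: North Precinct 26,523.33 → $26,525; Hillcrest District 13,443.33 → $13,445; Granite Ward 3,633.33 → $3,635.
Rounding difference −$5 applied to North Precinct → $26,520.

Redwood Borough: $34,900 · North Precinct: $26,520 · Hillcrest District: $13,445 · Granite Ward: $3,635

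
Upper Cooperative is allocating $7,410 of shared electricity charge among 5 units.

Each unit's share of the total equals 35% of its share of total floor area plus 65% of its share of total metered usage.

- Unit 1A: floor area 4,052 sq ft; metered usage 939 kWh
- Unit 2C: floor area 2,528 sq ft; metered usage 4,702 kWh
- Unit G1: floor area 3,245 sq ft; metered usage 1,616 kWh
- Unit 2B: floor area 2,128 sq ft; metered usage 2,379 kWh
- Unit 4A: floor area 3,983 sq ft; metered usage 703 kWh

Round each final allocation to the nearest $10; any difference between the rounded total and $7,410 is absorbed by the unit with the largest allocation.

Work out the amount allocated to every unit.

Totals — floor area 15,936, metered usage 10,339.
Combined weights (35% floor area + 65% metered usage): Unit 1A 0.1480; Unit 2C 0.3511; Unit G1 0.1729; Unit 2B 0.1963; Unit 4A 0.1317.
Raw shares: Unit 1A 1,096.88; Unit 2C 2,601.88; Unit G1 1,280.93; Unit 2B 1,454.60; Unit 4A 975.71.
Rounded to nearest $10: Unit 1A $1,100; Unit 2C $2,600; Unit G1 $1,280; Unit 2B $1,450; Unit 4A $980. Sum = $7,410.
No rounding difference to absorb.

Unit 1A: $1,100 | Unit 2C: $2,600 | Unit G1: $1,280 | Unit 2B: $1,450 | Unit 4A: $980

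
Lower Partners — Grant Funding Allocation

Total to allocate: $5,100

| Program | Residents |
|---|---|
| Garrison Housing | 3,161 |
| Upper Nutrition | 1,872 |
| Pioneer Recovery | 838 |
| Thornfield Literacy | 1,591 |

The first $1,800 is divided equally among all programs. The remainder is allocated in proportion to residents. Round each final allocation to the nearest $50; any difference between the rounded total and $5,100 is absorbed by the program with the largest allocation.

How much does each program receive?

First tranche $1,800 split equally: $450 each.
Remainder $3,300 by residents (total 7,462): Garrison Housing 1,397.92 → $1,400; Upper Nutrition 827.87 → $850; Pioneer Recovery 370.60 → $350; Thornfield Literacy 703.60 → $700.
Totals: Garrison Housing $450 + $1,400 = $1,850; Upper Nutrition $450 + $850 = $1,300; Pioneer Recovery $450 + $350 = $800; Thornfield Literacy $450 + $700 = $1,150.

Garrison Housing: $1,850 · Upper Nutrition: $1,300 · Pioneer Recovery: $800 · Thornfield Literacy: $1,150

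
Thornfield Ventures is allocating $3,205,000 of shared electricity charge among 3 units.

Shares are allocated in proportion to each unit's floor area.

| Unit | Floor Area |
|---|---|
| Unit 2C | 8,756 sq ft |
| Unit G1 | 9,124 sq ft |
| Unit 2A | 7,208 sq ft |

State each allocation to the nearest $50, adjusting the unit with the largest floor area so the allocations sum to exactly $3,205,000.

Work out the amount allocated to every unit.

Floor area total: 8,756 + 9,124 + 7,208 = 25,088.
Pro-rata amounts: Unit 2C 1,118,581.79; Unit G1 1,165,593.91; Unit 2A 920,824.30.
Rounded to nearest $50: Unit 2C $1,118,600; Unit G1 $1,165,600; Unit 2A $920,800. Sum = $3,205,000.
No rounding difference to absorb.

Unit 2C: $1,118,600 | Unit G1: $1,165,600 | Unit 2A: $920,800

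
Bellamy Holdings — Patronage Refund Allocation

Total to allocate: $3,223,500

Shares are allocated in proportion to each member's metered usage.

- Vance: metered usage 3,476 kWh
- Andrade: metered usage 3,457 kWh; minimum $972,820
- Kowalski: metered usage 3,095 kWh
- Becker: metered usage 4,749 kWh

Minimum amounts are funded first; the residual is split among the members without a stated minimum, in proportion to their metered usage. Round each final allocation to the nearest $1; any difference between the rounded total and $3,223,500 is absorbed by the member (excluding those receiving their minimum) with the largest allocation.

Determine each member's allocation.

Guaranteed amounts: Andrade $972,820. Residual $2,250,680.
Residual split over remaining metered usage 11,320: Vance 691,109.87 → $691,110; Kowalski 615,358.18 → $615,358; Becker 944,211.95 → $944,212.

Vance: $691,110 | Andrade: $972,820 | Kowalski: $615,358 | Becker: $944,212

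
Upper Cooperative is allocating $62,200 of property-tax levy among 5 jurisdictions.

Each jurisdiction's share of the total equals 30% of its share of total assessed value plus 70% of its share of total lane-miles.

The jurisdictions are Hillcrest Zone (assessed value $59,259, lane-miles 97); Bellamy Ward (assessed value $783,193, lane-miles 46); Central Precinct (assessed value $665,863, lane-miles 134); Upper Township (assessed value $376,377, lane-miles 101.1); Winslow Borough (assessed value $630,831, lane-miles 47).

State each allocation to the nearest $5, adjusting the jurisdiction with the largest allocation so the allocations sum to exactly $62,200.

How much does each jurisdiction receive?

Assessed value total 2,515,523; lane-miles total 425.1.
Blended shares (30% assessed value + 70% lane-miles): Hillcrest Zone 0.1668; Bellamy Ward 0.1692; Central Precinct 0.3001; Upper Township 0.2114; Winslow Borough 0.1526.
Raw shares: Hillcrest Zone 10,374.61; Bellamy Ward 10,521.14; Central Precinct 18,664.01; Upper Township 13,146.90; Winslow Borough 9,493.35.
Rounded to nearest $5: Hillcrest Zone $10,375; Bellamy Ward $10,520; Central Precinct $18,665; Upper Township $13,145; Winslow Borough $9,495. Sum = $62,200.
No rounding difference to absorb.

Hillcrest Zone: $10,375 | Bellamy Ward: $10,520 | Central Precinct: $18,665 | Upper Township: $13,145 | Winslow Borough: $9,495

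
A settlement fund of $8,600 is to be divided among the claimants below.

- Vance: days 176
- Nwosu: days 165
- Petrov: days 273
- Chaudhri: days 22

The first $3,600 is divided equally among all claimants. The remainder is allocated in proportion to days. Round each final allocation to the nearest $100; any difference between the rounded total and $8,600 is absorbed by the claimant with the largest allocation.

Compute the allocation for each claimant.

Vance: $2,300 · Nwosu: $2,200 · Petrov: $3,000 · Chaudhri: $1,100

First tranche $3,600 split equally: $900 each.
Remainder $5,000 by days (total 636): Vance 1,383.65 → $1,400; Nwosu 1,297.17 → $1,300; Petrov 2,146.23 → $2,100; Chaudhri 172.96 → $200.
Totals: Vance $900 + $1,400 = $2,300; Nwosu $900 + $1,300 = $2,200; Petrov $900 + $2,100 = $3,000; Chaudhri $900 + $200 = $1,100.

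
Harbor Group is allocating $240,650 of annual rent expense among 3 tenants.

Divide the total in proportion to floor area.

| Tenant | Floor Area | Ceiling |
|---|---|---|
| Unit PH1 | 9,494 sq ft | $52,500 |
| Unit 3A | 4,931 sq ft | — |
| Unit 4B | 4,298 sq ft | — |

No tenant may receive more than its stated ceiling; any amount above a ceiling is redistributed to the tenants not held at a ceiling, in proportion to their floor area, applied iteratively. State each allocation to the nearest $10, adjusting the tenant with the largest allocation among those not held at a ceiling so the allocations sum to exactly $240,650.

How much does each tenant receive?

Unit PH1: $52,500; Unit 3A: $100,530; Unit 4B: $87,620

Combined floor area = 18,723.
Proportional shares (ignoring caps): Unit PH1 122,028.05; Unit 3A 63,379.01; Unit 4B 55,242.95.
Cap binds for Unit PH1 ($52,500); residual $188,150 reallocated over remaining floor area 9,229.
Redistributed shares: Unit 3A 100,527.43 → $100,530; Unit 4B 87,622.57 → $87,620.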